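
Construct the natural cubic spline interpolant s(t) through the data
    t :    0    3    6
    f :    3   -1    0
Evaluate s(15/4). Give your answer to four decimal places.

-1.1602

Write M_i for s''(x_i). With h_i = 3, 3 and divided differences Δ_i = -4/3, 1/3, the continuity of s' gives the tridiagonal system
  3·M_0 + 12·M_1 + 3·M_2 = 6(Δ_1 - Δ_0) = 10
Natural end conditions: M_0 = M_2 = 0.
Solving the tridiagonal system: M_0 = 0, M_1 = 5/6, M_2 = 0.
On [3, 6], s(t) = -1 - 1/2·(t - 3) + 5/12·(t - 3)² - 5/108·(t - 3)³.
With (t - 3) = 3/4: s(15/4) = -297/256.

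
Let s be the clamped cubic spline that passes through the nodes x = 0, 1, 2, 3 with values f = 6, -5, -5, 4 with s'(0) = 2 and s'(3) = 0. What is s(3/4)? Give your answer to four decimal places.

-1.6219

Put m_i = s'' at the i-th knot. Here h = (1, 1, 1) and Δ = (-11, 0, 9), so the interior equations h_(i-1)·m_(i-1) + 2(h_(i-1)+h_i)·m_i + h_i·m_(i+1) = 6(Δ_i − Δ_(i-1)) read
  1·m_0 + 4·m_1 + 1·m_2 = 6(Δ_1 - Δ_0) = 66
  1·m_1 + 4·m_2 + 1·m_3 = 6(Δ_2 - Δ_1) = 54
Clamped end conditions give two more equations: 2h_0·m_0 + h_0·m_1 = 6(Δ_0 - s'(0)) = -78 and h_2·m_2 + 2h_2·m_3 = 6(s'(3) - Δ_2) = -54.
Forward elimination and back-substitution give m_0 = -776/15, m_1 = 382/15, m_2 = 238/15, m_3 = -524/15.
On [0, 1], s(x) = 6 + 2·x - 388/15·x² + 193/15·x³.
With x = 3/4: s(3/4) = -519/320.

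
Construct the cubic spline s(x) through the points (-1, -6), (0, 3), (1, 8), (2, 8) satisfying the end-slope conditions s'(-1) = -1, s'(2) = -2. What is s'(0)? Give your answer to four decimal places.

Let σ_i = s''(x_i). Step sizes h_i = 1, 1, 1; slopes of the chords Δ_i = (y_(i+1) - y_i)/h_i = 9, 5, 0.
  1·σ_0 + 4·σ_1 + 1·σ_2 = 6(Δ_1 - Δ_0) = -24
  1·σ_1 + 4·σ_2 + 1·σ_3 = 6(Δ_2 - Δ_1) = -30
Clamped end conditions give two more equations: 2h_0·σ_0 + h_0·σ_1 = 6(Δ_0 - s'(-1)) = 60 and h_2·σ_2 + 2h_2·σ_3 = 6(s'(2) - Δ_2) = -12.
Solving the tridiagonal system: σ_0 = 112/3, σ_1 = -44/3, σ_2 = -8/3, σ_3 = -14/3.
On [0, 1], s'(x) = b_1 + 2c_1·x + 3d_1·x² with b_1 = Δ_1 - h_1(2σ_1 + σ_2)/6 = 31/3, c_1 = σ_1/2 = -22/3, d_1 = (σ_2 - σ_1)/(6h_1) = 2. So s'(0) = 31/3.

10.3333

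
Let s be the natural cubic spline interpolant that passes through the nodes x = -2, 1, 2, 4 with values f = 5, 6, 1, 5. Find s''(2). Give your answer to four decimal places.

7.8298

Write M_i for s''(x_i). With h_i = 3, 1, 2 and divided differences Δ_i = 1/3, -5, 2, the continuity of s' gives the tridiagonal system
  3·M_0 + 8·M_1 + 1·M_2 = 6(Δ_1 - Δ_0) = -32
  1·M_1 + 6·M_2 + 2·M_3 = 6(Δ_2 - Δ_1) = 42
Natural end conditions: M_0 = M_3 = 0.
Solving: M_0 = 0, M_1 = -234/47, M_2 = 368/47, M_3 = 0.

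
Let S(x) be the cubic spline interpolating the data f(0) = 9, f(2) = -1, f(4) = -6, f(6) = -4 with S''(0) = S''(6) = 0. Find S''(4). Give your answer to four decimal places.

Put M_i = S'' at the i-th knot. Here h = (2, 2, 2) and Δ = (-5, -5/2, 1), so the interior equations h_(i-1)·M_(i-1) + 2(h_(i-1)+h_i)·M_i + h_i·M_(i+1) = 6(Δ_i − Δ_(i-1)) read
  2·M_0 + 8·M_1 + 2·M_2 = 6(Δ_1 - Δ_0) = 15
  2·M_1 + 8·M_2 + 2·M_3 = 6(Δ_2 - Δ_1) = 21
Natural end conditions: M_0 = M_3 = 0.
Solving the tridiagonal system: M_0 = 0, M_1 = 13/10, M_2 = 23/10, M_3 = 0.

2.3000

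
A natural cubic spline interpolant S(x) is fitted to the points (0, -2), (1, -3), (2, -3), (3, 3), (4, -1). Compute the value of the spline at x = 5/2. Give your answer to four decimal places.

With M_i denoting the second derivative at x_i, h_i = 1, 1, 1, 1, and Δ_i = (y_(i+1) − y_i)/h_i = -1, 0, 6, -4:
  1·M_0 + 4·M_1 + 1·M_2 = 6(Δ_1 - Δ_0) = 6
  1·M_1 + 4·M_2 + 1·M_3 = 6(Δ_2 - Δ_1) = 36
  1·M_2 + 4·M_3 + 1·M_4 = 6(Δ_3 - Δ_2) = -60
Natural end conditions: M_0 = M_4 = 0.
Solving the tridiagonal system: M_0 = 0, M_1 = -57/28, M_2 = 99/7, M_3 = -519/28, M_4 = 0.
On [2, 3], S(x) = -3 + 35/8·(x - 2) + 99/14·(x - 2)² - 305/56·(x - 2)³.
With (x - 2) = 1/2: S(5/2) = 123/448.

0.2746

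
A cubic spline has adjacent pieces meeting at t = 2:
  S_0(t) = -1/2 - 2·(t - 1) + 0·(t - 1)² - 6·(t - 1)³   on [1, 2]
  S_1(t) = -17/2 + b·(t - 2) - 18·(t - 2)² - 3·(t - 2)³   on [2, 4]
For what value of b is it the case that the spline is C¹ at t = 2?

-20

S_0'(t) = -2 + 0·(t - 1) - 18·(t - 1)², so S_0'(2) = -20. On the right, S_1'(2) = b, so b = -20.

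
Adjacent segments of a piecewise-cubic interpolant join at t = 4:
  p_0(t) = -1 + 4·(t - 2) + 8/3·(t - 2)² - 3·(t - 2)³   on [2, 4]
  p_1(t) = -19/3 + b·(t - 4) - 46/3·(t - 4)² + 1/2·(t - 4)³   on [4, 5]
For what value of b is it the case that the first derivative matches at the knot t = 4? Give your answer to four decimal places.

-21.3333

p_0'(t) = 4 + 16/3·(t - 2) - 9·(t - 2)², so p_0'(4) = -64/3. On the right, p_1'(4) = b, so b = -64/3.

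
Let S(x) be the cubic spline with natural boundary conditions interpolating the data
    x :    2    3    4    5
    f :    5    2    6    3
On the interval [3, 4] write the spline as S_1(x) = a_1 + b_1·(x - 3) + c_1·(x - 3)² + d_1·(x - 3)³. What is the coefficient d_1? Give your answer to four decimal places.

-4.6667

Let M_i = S''(x_i). Step sizes h_i = 1, 1, 1; slopes of the chords Δ_i = (y_(i+1) - y_i)/h_i = -3, 4, -3.
  1·M_0 + 4·M_1 + 1·M_2 = 6(Δ_1 - Δ_0) = 42
  1·M_1 + 4·M_2 + 1·M_3 = 6(Δ_2 - Δ_1) = -42
Natural end conditions: M_0 = M_3 = 0.
Solving the tridiagonal system: M_0 = 0, M_1 = 14, M_2 = -14, M_3 = 0.
On [3, 4], with S_1(x) = a_1 + b_1·(x - 3) + c_1·(x - 3)² + d_1·(x - 3)³: c_1 = M_1/2 = 7, d_1 = (M_2 - M_1)/(6h_1) = -14/3, b_1 = Δ_1 - h_1(2M_1 + M_2)/6 = 5/3.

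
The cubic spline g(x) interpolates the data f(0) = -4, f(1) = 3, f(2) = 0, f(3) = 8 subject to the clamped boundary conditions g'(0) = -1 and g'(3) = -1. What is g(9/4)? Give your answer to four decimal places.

1.7750

With M_i denoting the second derivative at x_i, h_i = 1, 1, 1, and Δ_i = (y_(i+1) − y_i)/h_i = 7, -3, 8:
  1·M_0 + 4·M_1 + 1·M_2 = 6(Δ_1 - Δ_0) = -60
  1·M_1 + 4·M_2 + 1·M_3 = 6(Δ_2 - Δ_1) = 66
Clamped end conditions give two more equations: 2h_0·M_0 + h_0·M_1 = 6(Δ_0 - g'(0)) = 48 and h_2·M_2 + 2h_2·M_3 = 6(g'(3) - Δ_2) = -54.
Hence M_0 = 206/5, M_1 = -172/5, M_2 = 182/5, M_3 = -226/5.
On [2, 3], g(x) = 0 + 17/5·(x - 2) + 91/5·(x - 2)² - 68/5·(x - 2)³.
With (x - 2) = 1/4: g(9/4) = 71/40.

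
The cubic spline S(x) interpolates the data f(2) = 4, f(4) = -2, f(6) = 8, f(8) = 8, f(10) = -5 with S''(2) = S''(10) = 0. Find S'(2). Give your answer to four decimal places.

Put M_i = S'' at the i-th knot. Here h = (2, 2, 2, 2) and Δ = (-3, 5, 0, -13/2), so the interior equations h_(i-1)·M_(i-1) + 2(h_(i-1)+h_i)·M_i + h_i·M_(i+1) = 6(Δ_i − Δ_(i-1)) read
  2·M_0 + 8·M_1 + 2·M_2 = 6(Δ_1 - Δ_0) = 48
  2·M_1 + 8·M_2 + 2·M_3 = 6(Δ_2 - Δ_1) = -30
  2·M_2 + 8·M_3 + 2·M_4 = 6(Δ_3 - Δ_2) = -39
Natural end conditions: M_0 = M_4 = 0.
Solving: M_0 = 0, M_1 = 801/112, M_2 = -129/28, M_3 = -417/112, M_4 = 0.
On [2, 4], S'(x) = b_0 + 2c_0·(x - 2) + 3d_0·(x - 2)² with b_0 = Δ_0 - h_0(2M_0 + M_1)/6 = -603/112, c_0 = M_0/2 = 0, d_0 = (M_1 - M_0)/(6h_0) = 267/448. So S'(2) = -603/112.

-5.3839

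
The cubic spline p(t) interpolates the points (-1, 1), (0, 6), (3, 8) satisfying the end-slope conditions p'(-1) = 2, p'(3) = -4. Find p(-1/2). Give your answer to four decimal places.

3.0469

Write M_i for p''(x_i). With h_i = 1, 3 and divided differences Δ_i = 5, 2/3, the continuity of p' gives the tridiagonal system
  1·M_0 + 8·M_1 + 3·M_2 = 6(Δ_1 - Δ_0) = -26
Clamped end conditions give two more equations: 2h_0·M_0 + h_0·M_1 = 6(Δ_0 - p'(-1)) = 18 and h_1·M_1 + 2h_1·M_2 = 6(p'(3) - Δ_1) = -28.
Solving the tridiagonal system: M_0 = 43/4, M_1 = -7/2, M_2 = -35/12.
On [-1, 0], p(t) = 1 + 2·(t + 1) + 43/8·(t + 1)² - 19/8·(t + 1)³.
With (t + 1) = 1/2: p(-1/2) = 195/64.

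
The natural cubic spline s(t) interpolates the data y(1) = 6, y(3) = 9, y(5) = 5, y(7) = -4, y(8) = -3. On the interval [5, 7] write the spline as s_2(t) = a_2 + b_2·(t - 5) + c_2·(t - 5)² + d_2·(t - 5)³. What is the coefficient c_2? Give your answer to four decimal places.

-1.5183

Put σ_i = s'' at the i-th knot. Here h = (2, 2, 2, 1) and Δ = (3/2, -2, -9/2, 1), so the interior equations h_(i-1)·σ_(i-1) + 2(h_(i-1)+h_i)·σ_i + h_i·σ_(i+1) = 6(Δ_i − Δ_(i-1)) read
  2·σ_0 + 8·σ_1 + 2·σ_2 = 6(Δ_1 - Δ_0) = -21
  2·σ_1 + 8·σ_2 + 2·σ_3 = 6(Δ_2 - Δ_1) = -15
  2·σ_2 + 6·σ_3 + 1·σ_4 = 6(Δ_3 - Δ_2) = 33
Natural end conditions: σ_0 = σ_4 = 0.
Solving: σ_0 = 0, σ_1 = -153/82, σ_2 = -249/82, σ_3 = 267/41, σ_4 = 0.
On [5, 7], with s_2(t) = a_2 + b_2·(t - 5) + c_2·(t - 5)² + d_2·(t - 5)³: c_2 = σ_2/2 = -249/164, d_2 = (σ_3 - σ_2)/(6h_2) = 261/328, b_2 = Δ_2 - h_2(2σ_2 + σ_3)/6 = -381/82.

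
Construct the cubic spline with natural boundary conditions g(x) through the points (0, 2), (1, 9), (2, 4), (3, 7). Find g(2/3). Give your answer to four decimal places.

8.0494

Put M_i = g'' at the i-th knot. Here h = (1, 1, 1) and Δ = (7, -5, 3), so the interior equations h_(i-1)·M_(i-1) + 2(h_(i-1)+h_i)·M_i + h_i·M_(i+1) = 6(Δ_i − Δ_(i-1)) read
  1·M_0 + 4·M_1 + 1·M_2 = 6(Δ_1 - Δ_0) = -72
  1·M_1 + 4·M_2 + 1·M_3 = 6(Δ_2 - Δ_1) = 48
Natural end conditions: M_0 = M_3 = 0.
Solving the tridiagonal system: M_0 = 0, M_1 = -112/5, M_2 = 88/5, M_3 = 0.
On [0, 1], g(x) = 2 + 161/15·x + 0·x² - 56/15·x³.
With x = 2/3: g(2/3) = 652/81.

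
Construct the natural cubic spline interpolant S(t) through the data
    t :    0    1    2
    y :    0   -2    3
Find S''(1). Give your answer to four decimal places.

With σ_i denoting the second derivative at x_i, h_i = 1, 1, and Δ_i = (y_(i+1) − y_i)/h_i = -2, 5:
  1·σ_0 + 4·σ_1 + 1·σ_2 = 6(Δ_1 - Δ_0) = 42
Natural end conditions: σ_0 = σ_2 = 0.
Solving the tridiagonal system: σ_0 = 0, σ_1 = 21/2, σ_2 = 0.

10.5000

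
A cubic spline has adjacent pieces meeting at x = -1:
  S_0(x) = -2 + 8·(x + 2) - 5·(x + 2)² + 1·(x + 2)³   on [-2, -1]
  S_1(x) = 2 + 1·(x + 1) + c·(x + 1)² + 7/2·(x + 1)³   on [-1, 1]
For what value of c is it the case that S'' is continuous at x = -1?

-2

S_0''(x) = -10 + 6·(x + 2), so S_0''(-1) = -4. On the right, S_1''(-1) = 2c, so c = -2.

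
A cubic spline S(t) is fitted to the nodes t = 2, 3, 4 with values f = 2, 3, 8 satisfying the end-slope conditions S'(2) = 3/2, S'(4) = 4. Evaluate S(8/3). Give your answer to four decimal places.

Put m_i = S'' at the i-th knot. Here h = (1, 1) and Δ = (1, 5), so the interior equations h_(i-1)·m_(i-1) + 2(h_(i-1)+h_i)·m_i + h_i·m_(i+1) = 6(Δ_i − Δ_(i-1)) read
  1·m_0 + 4·m_1 + 1·m_2 = 6(Δ_1 - Δ_0) = 24
Clamped end conditions give two more equations: 2h_0·m_0 + h_0·m_1 = 6(Δ_0 - S'(2)) = -3 and h_1·m_1 + 2h_1·m_2 = 6(S'(4) - Δ_1) = -6.
Forward elimination and back-substitution give m_0 = -25/4, m_1 = 19/2, m_2 = -31/4.
On [2, 3], S(t) = 2 + 3/2·(t - 2) - 25/8·(t - 2)² + 21/8·(t - 2)³.
With (t - 2) = 2/3: S(8/3) = 43/18.

2.3889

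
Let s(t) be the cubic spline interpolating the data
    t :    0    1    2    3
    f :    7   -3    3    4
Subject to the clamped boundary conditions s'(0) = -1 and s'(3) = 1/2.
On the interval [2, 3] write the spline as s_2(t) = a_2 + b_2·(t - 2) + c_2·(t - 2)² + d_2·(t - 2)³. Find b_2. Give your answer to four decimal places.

Put M_i = s'' at the i-th knot. Here h = (1, 1, 1) and Δ = (-10, 6, 1), so the interior equations h_(i-1)·M_(i-1) + 2(h_(i-1)+h_i)·M_i + h_i·M_(i+1) = 6(Δ_i − Δ_(i-1)) read
  1·M_0 + 4·M_1 + 1·M_2 = 6(Δ_1 - Δ_0) = 96
  1·M_1 + 4·M_2 + 1·M_3 = 6(Δ_2 - Δ_1) = -30
Clamped end conditions give two more equations: 2h_0·M_0 + h_0·M_1 = 6(Δ_0 - s'(0)) = -54 and h_2·M_2 + 2h_2·M_3 = 6(s'(3) - Δ_2) = -3.
Solving the tridiagonal system: M_0 = -237/5, M_1 = 204/5, M_2 = -99/5, M_3 = 42/5.
On [2, 3], with s_2(t) = a_2 + b_2·(t - 2) + c_2·(t - 2)² + d_2·(t - 2)³: c_2 = M_2/2 = -99/10, d_2 = (M_3 - M_2)/(6h_2) = 47/10, b_2 = Δ_2 - h_2(2M_2 + M_3)/6 = 31/5.

6.2000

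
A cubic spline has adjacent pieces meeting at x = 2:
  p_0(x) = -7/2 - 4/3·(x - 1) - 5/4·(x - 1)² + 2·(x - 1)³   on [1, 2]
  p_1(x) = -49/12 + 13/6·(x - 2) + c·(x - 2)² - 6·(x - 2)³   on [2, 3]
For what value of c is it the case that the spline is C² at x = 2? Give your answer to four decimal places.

p_0''(x) = -5/2 + 12·(x - 1), so p_0''(2) = 19/2. On the right, p_1''(2) = 2c, so c = 19/4.

4.7500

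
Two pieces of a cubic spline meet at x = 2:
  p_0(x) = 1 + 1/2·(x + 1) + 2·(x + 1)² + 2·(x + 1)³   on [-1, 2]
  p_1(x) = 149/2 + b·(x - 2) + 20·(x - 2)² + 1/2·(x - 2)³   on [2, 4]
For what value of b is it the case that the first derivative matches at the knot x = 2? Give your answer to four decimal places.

p_0'(x) = 1/2 + 4·(x + 1) + 6·(x + 1)², so p_0'(2) = 133/2. On the right, p_1'(2) = b, so b = 133/2.

66.5000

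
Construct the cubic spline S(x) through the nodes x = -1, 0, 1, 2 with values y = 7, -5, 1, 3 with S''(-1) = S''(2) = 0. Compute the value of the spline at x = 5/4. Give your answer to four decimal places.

Put M_i = S'' at the i-th knot. Here h = (1, 1, 1) and Δ = (-12, 6, 2), so the interior equations h_(i-1)·M_(i-1) + 2(h_(i-1)+h_i)·M_i + h_i·M_(i+1) = 6(Δ_i − Δ_(i-1)) read
  1·M_0 + 4·M_1 + 1·M_2 = 6(Δ_1 - Δ_0) = 108
  1·M_1 + 4·M_2 + 1·M_3 = 6(Δ_2 - Δ_1) = -24
Natural end conditions: M_0 = M_3 = 0.
Solving: M_0 = 0, M_1 = 152/5, M_2 = -68/5, M_3 = 0.
On [1, 2], S(x) = 1 + 98/15·(x - 1) - 34/5·(x - 1)² + 34/15·(x - 1)³.
With (x - 1) = 1/4: S(5/4) = 359/160.

2.2438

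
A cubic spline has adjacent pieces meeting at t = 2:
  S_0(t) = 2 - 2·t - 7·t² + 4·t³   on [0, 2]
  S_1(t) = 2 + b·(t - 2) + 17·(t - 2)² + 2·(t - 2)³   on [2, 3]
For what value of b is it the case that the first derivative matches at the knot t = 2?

S_0'(t) = -2 - 14·t + 12·t², so S_0'(2) = 18. On the right, S_1'(2) = b, so b = 18.

18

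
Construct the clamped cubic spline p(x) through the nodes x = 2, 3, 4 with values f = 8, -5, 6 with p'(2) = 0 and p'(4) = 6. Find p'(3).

-3

With m_i denoting the second derivative at x_i, h_i = 1, 1, and Δ_i = (y_(i+1) − y_i)/h_i = -13, 11:
  1·m_0 + 4·m_1 + 1·m_2 = 6(Δ_1 - Δ_0) = 144
Clamped end conditions give two more equations: 2h_0·m_0 + h_0·m_1 = 6(Δ_0 - p'(2)) = -78 and h_1·m_1 + 2h_1·m_2 = 6(p'(4) - Δ_1) = -30.
Hence m_0 = -72, m_1 = 66, m_2 = -48.
On [3, 4], p'(x) = b_1 + 2c_1·(x - 3) + 3d_1·(x - 3)² with b_1 = Δ_1 - h_1(2m_1 + m_2)/6 = -3, c_1 = m_1/2 = 33, d_1 = (m_2 - m_1)/(6h_1) = -19. So p'(3) = -3.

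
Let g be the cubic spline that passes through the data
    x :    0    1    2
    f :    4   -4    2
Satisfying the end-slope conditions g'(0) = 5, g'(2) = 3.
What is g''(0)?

Let M_i = g''(x_i). Step sizes h_i = 1, 1; slopes of the chords Δ_i = (y_(i+1) - y_i)/h_i = -8, 6.
  1·M_0 + 4·M_1 + 1·M_2 = 6(Δ_1 - Δ_0) = 84
Clamped end conditions give two more equations: 2h_0·M_0 + h_0·M_1 = 6(Δ_0 - g'(0)) = -78 and h_1·M_1 + 2h_1·M_2 = 6(g'(2) - Δ_1) = -18.
Solving: M_0 = -61, M_1 = 44, M_2 = -31.

-61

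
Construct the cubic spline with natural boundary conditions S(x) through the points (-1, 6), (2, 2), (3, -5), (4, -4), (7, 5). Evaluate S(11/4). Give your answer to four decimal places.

-3.7580

Put m_i = S'' at the i-th knot. Here h = (3, 1, 1, 3) and Δ = (-4/3, -7, 1, 3), so the interior equations h_(i-1)·m_(i-1) + 2(h_(i-1)+h_i)·m_i + h_i·m_(i+1) = 6(Δ_i − Δ_(i-1)) read
  3·m_0 + 8·m_1 + 1·m_2 = 6(Δ_1 - Δ_0) = -34
  1·m_1 + 4·m_2 + 1·m_3 = 6(Δ_2 - Δ_1) = 48
  1·m_2 + 8·m_3 + 3·m_4 = 6(Δ_3 - Δ_2) = 12
Natural end conditions: m_0 = m_4 = 0.
Solving: m_0 = 0, m_1 = -713/120, m_2 = 203/15, m_3 = -23/120, m_4 = 0.
On [2, 3], S(x) = 2 - 291/40·(x - 2) - 713/240·(x - 2)² + 779/240·(x - 2)³.
With (x - 2) = 3/4: S(11/4) = -19241/5120.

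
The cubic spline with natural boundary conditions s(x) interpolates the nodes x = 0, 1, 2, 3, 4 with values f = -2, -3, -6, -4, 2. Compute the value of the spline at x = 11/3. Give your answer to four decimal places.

Let M_i = s''(x_i). Step sizes h_i = 1, 1, 1, 1; slopes of the chords Δ_i = (y_(i+1) - y_i)/h_i = -1, -3, 2, 6.
  1·M_0 + 4·M_1 + 1·M_2 = 6(Δ_1 - Δ_0) = -12
  1·M_1 + 4·M_2 + 1·M_3 = 6(Δ_2 - Δ_1) = 30
  1·M_2 + 4·M_3 + 1·M_4 = 6(Δ_3 - Δ_2) = 24
Natural end conditions: M_0 = M_4 = 0.
Hence M_0 = 0, M_1 = -69/14, M_2 = 54/7, M_3 = 57/14, M_4 = 0.
On [3, 4], s(x) = -4 + 65/14·(x - 3) + 57/28·(x - 3)² - 19/28·(x - 3)³.
With (x - 3) = 2/3: s(11/3) = -38/189.

-0.2011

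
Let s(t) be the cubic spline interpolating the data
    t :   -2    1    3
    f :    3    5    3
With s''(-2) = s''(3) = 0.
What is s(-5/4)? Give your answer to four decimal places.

Write σ_i for s''(x_i). With h_i = 3, 2 and divided differences Δ_i = 2/3, -1, the continuity of s' gives the tridiagonal system
  3·σ_0 + 10·σ_1 + 2·σ_2 = 6(Δ_1 - Δ_0) = -10
Natural end conditions: σ_0 = σ_2 = 0.
Forward elimination and back-substitution give σ_0 = 0, σ_1 = -1, σ_2 = 0.
On [-2, 1], s(t) = 3 + 7/6·(t + 2) + 0·(t + 2)² - 1/18·(t + 2)³.
With (t + 2) = 3/4: s(-5/4) = 493/128.

3.8516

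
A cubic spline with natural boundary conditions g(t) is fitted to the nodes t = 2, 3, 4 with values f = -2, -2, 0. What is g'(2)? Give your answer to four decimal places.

-0.5000

Put M_i = g'' at the i-th knot. Here h = (1, 1) and Δ = (0, 2), so the interior equations h_(i-1)·M_(i-1) + 2(h_(i-1)+h_i)·M_i + h_i·M_(i+1) = 6(Δ_i − Δ_(i-1)) read
  1·M_0 + 4·M_1 + 1·M_2 = 6(Δ_1 - Δ_0) = 12
Natural end conditions: M_0 = M_2 = 0.
Solving the tridiagonal system: M_0 = 0, M_1 = 3, M_2 = 0.
On [2, 3], g'(t) = b_0 + 2c_0·(t - 2) + 3d_0·(t - 2)² with b_0 = Δ_0 - h_0(2M_0 + M_1)/6 = -1/2, c_0 = M_0/2 = 0, d_0 = (M_1 - M_0)/(6h_0) = 1/2. So g'(2) = -1/2.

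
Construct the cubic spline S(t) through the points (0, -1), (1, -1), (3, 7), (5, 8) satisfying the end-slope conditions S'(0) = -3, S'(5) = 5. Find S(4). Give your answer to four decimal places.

6.6087

Write m_i for S''(x_i). With h_i = 1, 2, 2 and divided differences Δ_i = 0, 4, 1/2, the continuity of S' gives the tridiagonal system
  1·m_0 + 6·m_1 + 2·m_2 = 6(Δ_1 - Δ_0) = 24
  2·m_1 + 8·m_2 + 2·m_3 = 6(Δ_2 - Δ_1) = -21
Clamped end conditions give two more equations: 2h_0·m_0 + h_0·m_1 = 6(Δ_0 - S'(0)) = 18 and h_2·m_2 + 2h_2·m_3 = 6(S'(5) - Δ_2) = 27.
Solving the tridiagonal system: m_0 = 149/23, m_1 = 116/23, m_2 = -293/46, m_3 = 457/46.
On [3, 5], S(t) = 7 + 33/23·(t - 3) - 293/92·(t - 3)² + 125/92·(t - 3)³.
With (t - 3) = 1: S(4) = 152/23.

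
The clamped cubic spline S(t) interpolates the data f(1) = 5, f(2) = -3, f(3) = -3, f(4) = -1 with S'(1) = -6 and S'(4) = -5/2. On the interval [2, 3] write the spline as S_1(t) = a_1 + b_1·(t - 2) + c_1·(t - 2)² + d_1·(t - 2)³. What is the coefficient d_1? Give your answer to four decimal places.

-1.9000

With σ_i denoting the second derivative at x_i, h_i = 1, 1, 1, and Δ_i = (y_(i+1) − y_i)/h_i = -8, 0, 2:
  1·σ_0 + 4·σ_1 + 1·σ_2 = 6(Δ_1 - Δ_0) = 48
  1·σ_1 + 4·σ_2 + 1·σ_3 = 6(Δ_2 - Δ_1) = 12
Clamped end conditions give two more equations: 2h_0·σ_0 + h_0·σ_1 = 6(Δ_0 - S'(1)) = -12 and h_2·σ_2 + 2h_2·σ_3 = 6(S'(4) - Δ_2) = -27.
Forward elimination and back-substitution give σ_0 = -199/15, σ_1 = 218/15, σ_2 = 47/15, σ_3 = -226/15.
On [2, 3], with S_1(t) = a_1 + b_1·(t - 2) + c_1·(t - 2)² + d_1·(t - 2)³: c_1 = σ_1/2 = 109/15, d_1 = (σ_2 - σ_1)/(6h_1) = -19/10, b_1 = Δ_1 - h_1(2σ_1 + σ_2)/6 = -161/30.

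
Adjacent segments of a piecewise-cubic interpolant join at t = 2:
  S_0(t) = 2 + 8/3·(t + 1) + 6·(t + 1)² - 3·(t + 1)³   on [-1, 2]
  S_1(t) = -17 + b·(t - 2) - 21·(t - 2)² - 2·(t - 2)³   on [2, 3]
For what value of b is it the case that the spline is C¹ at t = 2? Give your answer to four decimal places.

-42.3333

S_0'(t) = 8/3 + 12·(t + 1) - 9·(t + 1)², so S_0'(2) = -127/3. On the right, S_1'(2) = b, so b = -127/3.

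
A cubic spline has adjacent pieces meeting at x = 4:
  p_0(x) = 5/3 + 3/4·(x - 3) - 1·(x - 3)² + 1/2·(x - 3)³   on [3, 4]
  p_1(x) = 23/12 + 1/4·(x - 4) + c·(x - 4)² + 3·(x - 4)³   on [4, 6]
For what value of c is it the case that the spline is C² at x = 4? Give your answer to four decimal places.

0.5000

p_0''(x) = -2 + 3·(x - 3), so p_0''(4) = 1. On the right, p_1''(4) = 2c, so c = 1/2.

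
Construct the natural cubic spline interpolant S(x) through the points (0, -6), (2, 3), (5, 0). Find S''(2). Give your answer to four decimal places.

With σ_i denoting the second derivative at x_i, h_i = 2, 3, and Δ_i = (y_(i+1) − y_i)/h_i = 9/2, -1:
  2·σ_0 + 10·σ_1 + 3·σ_2 = 6(Δ_1 - Δ_0) = -33
Natural end conditions: σ_0 = σ_2 = 0.
Forward elimination and back-substitution give σ_0 = 0, σ_1 = -33/10, σ_2 = 0.

-3.3000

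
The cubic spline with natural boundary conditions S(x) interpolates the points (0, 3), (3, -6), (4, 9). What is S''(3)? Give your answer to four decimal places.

With σ_i denoting the second derivative at x_i, h_i = 3, 1, and Δ_i = (y_(i+1) − y_i)/h_i = -3, 15:
  3·σ_0 + 8·σ_1 + 1·σ_2 = 6(Δ_1 - Δ_0) = 108
Natural end conditions: σ_0 = σ_2 = 0.
Solving: σ_0 = 0, σ_1 = 27/2, σ_2 = 0.

13.5000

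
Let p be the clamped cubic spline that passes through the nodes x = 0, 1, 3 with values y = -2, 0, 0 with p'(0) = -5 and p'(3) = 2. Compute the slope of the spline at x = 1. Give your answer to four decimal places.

3.3333

Put σ_i = p'' at the i-th knot. Here h = (1, 2) and Δ = (2, 0), so the interior equations h_(i-1)·σ_(i-1) + 2(h_(i-1)+h_i)·σ_i + h_i·σ_(i+1) = 6(Δ_i − Δ_(i-1)) read
  1·σ_0 + 6·σ_1 + 2·σ_2 = 6(Δ_1 - Δ_0) = -12
Clamped end conditions give two more equations: 2h_0·σ_0 + h_0·σ_1 = 6(Δ_0 - p'(0)) = 42 and h_1·σ_1 + 2h_1·σ_2 = 6(p'(3) - Δ_1) = 12.
Solving: σ_0 = 76/3, σ_1 = -26/3, σ_2 = 22/3.
On [1, 3], p'(x) = b_1 + 2c_1·(x - 1) + 3d_1·(x - 1)² with b_1 = Δ_1 - h_1(2σ_1 + σ_2)/6 = 10/3, c_1 = σ_1/2 = -13/3, d_1 = (σ_2 - σ_1)/(6h_1) = 4/3. So p'(1) = 10/3.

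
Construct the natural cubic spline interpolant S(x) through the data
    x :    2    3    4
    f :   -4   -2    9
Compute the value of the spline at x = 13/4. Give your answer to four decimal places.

Let σ_i = S''(x_i). Step sizes h_i = 1, 1; slopes of the chords Δ_i = (y_(i+1) - y_i)/h_i = 2, 11.
  1·σ_0 + 4·σ_1 + 1·σ_2 = 6(Δ_1 - Δ_0) = 54
Natural end conditions: σ_0 = σ_2 = 0.
Solving: σ_0 = 0, σ_1 = 27/2, σ_2 = 0.
On [3, 4], S(x) = -2 + 13/2·(x - 3) + 27/4·(x - 3)² - 9/4·(x - 3)³.
With (x - 3) = 1/4: S(13/4) = 3/256.

0.0117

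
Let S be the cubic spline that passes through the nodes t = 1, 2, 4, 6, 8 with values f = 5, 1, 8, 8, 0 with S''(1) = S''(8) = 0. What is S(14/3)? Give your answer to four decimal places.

Write M_i for S''(x_i). With h_i = 1, 2, 2, 2 and divided differences Δ_i = -4, 7/2, 0, -4, the continuity of S' gives the tridiagonal system
  1·M_0 + 6·M_1 + 2·M_2 = 6(Δ_1 - Δ_0) = 45
  2·M_1 + 8·M_2 + 2·M_3 = 6(Δ_2 - Δ_1) = -21
  2·M_2 + 8·M_3 + 2·M_4 = 6(Δ_3 - Δ_2) = -24
Natural end conditions: M_0 = M_4 = 0.
Hence M_0 = 0, M_1 = 735/82, M_2 = -180/41, M_3 = -78/41, M_4 = 0.
On [4, 6], S(t) = 8 + 146/41·(t - 4) - 90/41·(t - 4)² + 17/82·(t - 4)³.
With (t - 4) = 2/3: S(14/3) = 10472/1107.

9.4598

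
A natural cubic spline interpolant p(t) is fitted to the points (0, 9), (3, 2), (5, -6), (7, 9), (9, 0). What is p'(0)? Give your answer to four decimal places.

-0.5798

Put σ_i = p'' at the i-th knot. Here h = (3, 2, 2, 2) and Δ = (-7/3, -4, 15/2, -9/2), so the interior equations h_(i-1)·σ_(i-1) + 2(h_(i-1)+h_i)·σ_i + h_i·σ_(i+1) = 6(Δ_i − Δ_(i-1)) read
  3·σ_0 + 10·σ_1 + 2·σ_2 = 6(Δ_1 - Δ_0) = -10
  2·σ_1 + 8·σ_2 + 2·σ_3 = 6(Δ_2 - Δ_1) = 69
  2·σ_2 + 8·σ_3 + 2·σ_4 = 6(Δ_3 - Δ_2) = -72
Natural end conditions: σ_0 = σ_4 = 0.
Solving: σ_0 = 0, σ_1 = -249/71, σ_2 = 890/71, σ_3 = -1723/142, σ_4 = 0.
On [0, 3], p'(t) = b_0 + 2c_0·t + 3d_0·t² with b_0 = Δ_0 - h_0(2σ_0 + σ_1)/6 = -247/426, c_0 = σ_0/2 = 0, d_0 = (σ_1 - σ_0)/(6h_0) = -83/426. So p'(0) = -247/426.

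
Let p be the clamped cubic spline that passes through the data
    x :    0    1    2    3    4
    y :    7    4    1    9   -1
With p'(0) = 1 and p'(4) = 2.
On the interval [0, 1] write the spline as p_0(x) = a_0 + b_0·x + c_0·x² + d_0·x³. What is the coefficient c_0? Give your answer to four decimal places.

Let M_i = p''(x_i). Step sizes h_i = 1, 1, 1, 1; slopes of the chords Δ_i = (y_(i+1) - y_i)/h_i = -3, -3, 8, -10.
  1·M_0 + 4·M_1 + 1·M_2 = 6(Δ_1 - Δ_0) = 0
  1·M_1 + 4·M_2 + 1·M_3 = 6(Δ_2 - Δ_1) = 66
  1·M_2 + 4·M_3 + 1·M_4 = 6(Δ_3 - Δ_2) = -108
Clamped end conditions give two more equations: 2h_0·M_0 + h_0·M_1 = 6(Δ_0 - p'(0)) = -24 and h_3·M_3 + 2h_3·M_4 = 6(p'(4) - Δ_3) = 72.
Hence M_0 = -263/28, M_1 = -73/14, M_2 = 121/4, M_3 = -697/14, M_4 = 1705/28.
On [0, 1], with p_0(x) = a_0 + b_0·x + c_0·x² + d_0·x³: c_0 = M_0/2 = -263/56, d_0 = (M_1 - M_0)/(6h_0) = 39/56, b_0 = Δ_0 - h_0(2M_0 + M_1)/6 = 1.

-4.6964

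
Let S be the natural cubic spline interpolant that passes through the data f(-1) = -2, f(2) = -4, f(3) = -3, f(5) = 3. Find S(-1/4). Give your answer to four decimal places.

With M_i denoting the second derivative at x_i, h_i = 3, 1, 2, and Δ_i = (y_(i+1) − y_i)/h_i = -2/3, 1, 3:
  3·M_0 + 8·M_1 + 1·M_2 = 6(Δ_1 - Δ_0) = 10
  1·M_1 + 6·M_2 + 2·M_3 = 6(Δ_2 - Δ_1) = 12
Natural end conditions: M_0 = M_3 = 0.
Solving: M_0 = 0, M_1 = 48/47, M_2 = 86/47, M_3 = 0.
On [-1, 2], S(t) = -2 - 166/141·(t + 1) + 0·(t + 1)² + 8/141·(t + 1)³.
With (t + 1) = 3/4: S(-1/4) = -1075/376.

-2.8590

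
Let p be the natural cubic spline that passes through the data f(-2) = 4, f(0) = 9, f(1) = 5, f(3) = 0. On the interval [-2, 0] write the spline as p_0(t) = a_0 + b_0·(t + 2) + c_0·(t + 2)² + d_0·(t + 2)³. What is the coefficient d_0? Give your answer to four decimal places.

-0.5786

With M_i denoting the second derivative at x_i, h_i = 2, 1, 2, and Δ_i = (y_(i+1) − y_i)/h_i = 5/2, -4, -5/2:
  2·M_0 + 6·M_1 + 1·M_2 = 6(Δ_1 - Δ_0) = -39
  1·M_1 + 6·M_2 + 2·M_3 = 6(Δ_2 - Δ_1) = 9
Natural end conditions: M_0 = M_3 = 0.
Solving the tridiagonal system: M_0 = 0, M_1 = -243/35, M_2 = 93/35, M_3 = 0.
On [-2, 0], with p_0(t) = a_0 + b_0·(t + 2) + c_0·(t + 2)² + d_0·(t + 2)³: c_0 = M_0/2 = 0, d_0 = (M_1 - M_0)/(6h_0) = -81/140, b_0 = Δ_0 - h_0(2M_0 + M_1)/6 = 337/70.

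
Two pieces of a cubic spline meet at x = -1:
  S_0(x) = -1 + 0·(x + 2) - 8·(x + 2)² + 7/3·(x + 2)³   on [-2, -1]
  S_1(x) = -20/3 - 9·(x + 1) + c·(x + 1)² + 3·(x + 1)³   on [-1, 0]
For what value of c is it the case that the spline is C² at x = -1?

S_0''(x) = -16 + 14·(x + 2), so S_0''(-1) = -2. On the right, S_1''(-1) = 2c, so c = -1.

-1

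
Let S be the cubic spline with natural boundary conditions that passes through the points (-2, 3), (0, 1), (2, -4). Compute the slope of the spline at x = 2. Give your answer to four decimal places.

-2.8750

Put M_i = S'' at the i-th knot. Here h = (2, 2) and Δ = (-1, -5/2), so the interior equations h_(i-1)·M_(i-1) + 2(h_(i-1)+h_i)·M_i + h_i·M_(i+1) = 6(Δ_i − Δ_(i-1)) read
  2·M_0 + 8·M_1 + 2·M_2 = 6(Δ_1 - Δ_0) = -9
Natural end conditions: M_0 = M_2 = 0.
Forward elimination and back-substitution give M_0 = 0, M_1 = -9/8, M_2 = 0.
On [0, 2], S'(x) = b_1 + 2c_1·x + 3d_1·x² with b_1 = Δ_1 - h_1(2M_1 + M_2)/6 = -7/4, c_1 = M_1/2 = -9/16, d_1 = (M_2 - M_1)/(6h_1) = 3/32. So S'(2) = -23/8.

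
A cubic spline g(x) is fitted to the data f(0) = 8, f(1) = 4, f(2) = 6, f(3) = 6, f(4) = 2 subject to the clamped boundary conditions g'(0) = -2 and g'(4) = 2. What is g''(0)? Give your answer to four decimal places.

Let M_i = g''(x_i). Step sizes h_i = 1, 1, 1, 1; slopes of the chords Δ_i = (y_(i+1) - y_i)/h_i = -4, 2, 0, -4.
  1·M_0 + 4·M_1 + 1·M_2 = 6(Δ_1 - Δ_0) = 36
  1·M_1 + 4·M_2 + 1·M_3 = 6(Δ_2 - Δ_1) = -12
  1·M_2 + 4·M_3 + 1·M_4 = 6(Δ_3 - Δ_2) = -24
Clamped end conditions give two more equations: 2h_0·M_0 + h_0·M_1 = 6(Δ_0 - g'(0)) = -12 and h_3·M_3 + 2h_3·M_4 = 6(g'(4) - Δ_3) = 36.
Forward elimination and back-substitution give M_0 = -25/2, M_1 = 13, M_2 = -7/2, M_3 = -11, M_4 = 47/2.

-12.5000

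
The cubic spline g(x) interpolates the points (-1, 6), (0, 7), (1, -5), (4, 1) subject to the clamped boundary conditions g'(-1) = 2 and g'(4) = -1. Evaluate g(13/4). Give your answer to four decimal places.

-0.9655

Let M_i = g''(x_i). Step sizes h_i = 1, 1, 3; slopes of the chords Δ_i = (y_(i+1) - y_i)/h_i = 1, -12, 2.
  1·M_0 + 4·M_1 + 1·M_2 = 6(Δ_1 - Δ_0) = -78
  1·M_1 + 8·M_2 + 3·M_3 = 6(Δ_2 - Δ_1) = 84
Clamped end conditions give two more equations: 2h_0·M_0 + h_0·M_1 = 6(Δ_0 - g'(-1)) = -6 and h_2·M_2 + 2h_2·M_3 = 6(g'(4) - Δ_2) = -18.
Hence M_0 = 300/29, M_1 = -774/29, M_2 = 534/29, M_3 = -354/29.
On [1, 4], g(x) = -5 - 299/29·(x - 1) + 267/29·(x - 1)² - 148/87·(x - 1)³.
With (x - 1) = 9/4: g(13/4) = -28/29.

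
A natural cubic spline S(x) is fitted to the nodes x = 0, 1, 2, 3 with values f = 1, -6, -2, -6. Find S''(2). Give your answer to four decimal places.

Let M_i = S''(x_i). Step sizes h_i = 1, 1, 1; slopes of the chords Δ_i = (y_(i+1) - y_i)/h_i = -7, 4, -4.
  1·M_0 + 4·M_1 + 1·M_2 = 6(Δ_1 - Δ_0) = 66
  1·M_1 + 4·M_2 + 1·M_3 = 6(Δ_2 - Δ_1) = -48
Natural end conditions: M_0 = M_3 = 0.
Solving: M_0 = 0, M_1 = 104/5, M_2 = -86/5, M_3 = 0.

-17.2000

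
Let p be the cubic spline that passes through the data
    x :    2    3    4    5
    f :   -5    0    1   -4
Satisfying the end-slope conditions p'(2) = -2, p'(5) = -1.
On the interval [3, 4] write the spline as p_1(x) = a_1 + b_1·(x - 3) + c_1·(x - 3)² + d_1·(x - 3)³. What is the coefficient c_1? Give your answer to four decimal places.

With M_i denoting the second derivative at x_i, h_i = 1, 1, 1, and Δ_i = (y_(i+1) − y_i)/h_i = 5, 1, -5:
  1·M_0 + 4·M_1 + 1·M_2 = 6(Δ_1 - Δ_0) = -24
  1·M_1 + 4·M_2 + 1·M_3 = 6(Δ_2 - Δ_1) = -36
Clamped end conditions give two more equations: 2h_0·M_0 + h_0·M_1 = 6(Δ_0 - p'(2)) = 42 and h_2·M_2 + 2h_2·M_3 = 6(p'(5) - Δ_2) = 24.
Forward elimination and back-substitution give M_0 = 388/15, M_1 = -146/15, M_2 = -164/15, M_3 = 262/15.
On [3, 4], with p_1(x) = a_1 + b_1·(x - 3) + c_1·(x - 3)² + d_1·(x - 3)³: c_1 = M_1/2 = -73/15, d_1 = (M_2 - M_1)/(6h_1) = -1/5, b_1 = Δ_1 - h_1(2M_1 + M_2)/6 = 91/15.

-4.8667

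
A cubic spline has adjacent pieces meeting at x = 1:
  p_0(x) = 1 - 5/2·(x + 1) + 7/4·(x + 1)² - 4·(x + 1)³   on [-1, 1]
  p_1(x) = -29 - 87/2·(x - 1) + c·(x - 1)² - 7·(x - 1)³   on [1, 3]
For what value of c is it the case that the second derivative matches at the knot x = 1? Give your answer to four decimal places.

-22.2500

p_0''(x) = 7/2 - 24·(x + 1), so p_0''(1) = -89/2. On the right, p_1''(1) = 2c, so c = -89/4.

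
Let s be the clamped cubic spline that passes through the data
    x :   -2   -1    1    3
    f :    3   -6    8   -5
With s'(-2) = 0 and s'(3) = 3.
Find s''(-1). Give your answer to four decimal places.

31.3043

Write m_i for s''(x_i). With h_i = 1, 2, 2 and divided differences Δ_i = -9, 7, -13/2, the continuity of s' gives the tridiagonal system
  1·m_0 + 6·m_1 + 2·m_2 = 6(Δ_1 - Δ_0) = 96
  2·m_1 + 8·m_2 + 2·m_3 = 6(Δ_2 - Δ_1) = -81
Clamped end conditions give two more equations: 2h_0·m_0 + h_0·m_1 = 6(Δ_0 - s'(-2)) = -54 and h_2·m_2 + 2h_2·m_3 = 6(s'(3) - Δ_2) = 57.
Forward elimination and back-substitution give m_0 = -981/23, m_1 = 720/23, m_2 = -1131/46, m_3 = 1221/46.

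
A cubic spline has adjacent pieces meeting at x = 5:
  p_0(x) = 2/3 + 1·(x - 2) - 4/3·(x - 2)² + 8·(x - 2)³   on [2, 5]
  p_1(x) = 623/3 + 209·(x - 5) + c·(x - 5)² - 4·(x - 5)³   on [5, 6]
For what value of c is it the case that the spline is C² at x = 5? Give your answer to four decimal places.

70.6667

p_0''(x) = -8/3 + 48·(x - 2), so p_0''(5) = 424/3. On the right, p_1''(5) = 2c, so c = 212/3.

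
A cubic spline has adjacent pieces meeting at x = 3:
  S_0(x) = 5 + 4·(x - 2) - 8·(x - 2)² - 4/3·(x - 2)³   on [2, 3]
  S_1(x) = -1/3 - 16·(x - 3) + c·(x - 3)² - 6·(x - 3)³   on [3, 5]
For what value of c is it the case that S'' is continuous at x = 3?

-12

S_0''(x) = -16 - 8·(x - 2), so S_0''(3) = -24. On the right, S_1''(3) = 2c, so c = -12.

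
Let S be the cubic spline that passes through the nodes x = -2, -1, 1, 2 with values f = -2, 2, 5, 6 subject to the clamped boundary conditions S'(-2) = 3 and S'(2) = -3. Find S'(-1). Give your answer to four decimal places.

Let M_i = S''(x_i). Step sizes h_i = 1, 2, 1; slopes of the chords Δ_i = (y_(i+1) - y_i)/h_i = 4, 3/2, 1.
  1·M_0 + 6·M_1 + 2·M_2 = 6(Δ_1 - Δ_0) = -15
  2·M_1 + 6·M_2 + 1·M_3 = 6(Δ_2 - Δ_1) = -3
Clamped end conditions give two more equations: 2h_0·M_0 + h_0·M_1 = 6(Δ_0 - S'(-2)) = 6 and h_2·M_2 + 2h_2·M_3 = 6(S'(2) - Δ_2) = -24.
Solving: M_0 = 183/35, M_1 = -156/35, M_2 = 114/35, M_3 = -477/35.
On [-1, 1], S'(x) = b_1 + 2c_1·(x + 1) + 3d_1·(x + 1)² with b_1 = Δ_1 - h_1(2M_1 + M_2)/6 = 237/70, c_1 = M_1/2 = -78/35, d_1 = (M_2 - M_1)/(6h_1) = 9/14. So S'(-1) = 237/70.

3.3857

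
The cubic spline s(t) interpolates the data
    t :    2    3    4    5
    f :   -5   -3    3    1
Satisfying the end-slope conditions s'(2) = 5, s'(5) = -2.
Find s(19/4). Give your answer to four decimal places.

With M_i denoting the second derivative at x_i, h_i = 1, 1, 1, and Δ_i = (y_(i+1) − y_i)/h_i = 2, 6, -2:
  1·M_0 + 4·M_1 + 1·M_2 = 6(Δ_1 - Δ_0) = 24
  1·M_1 + 4·M_2 + 1·M_3 = 6(Δ_2 - Δ_1) = -48
Clamped end conditions give two more equations: 2h_0·M_0 + h_0·M_1 = 6(Δ_0 - s'(2)) = -18 and h_2·M_2 + 2h_2·M_3 = 6(s'(5) - Δ_2) = 0.
Solving: M_0 = -244/15, M_1 = 218/15, M_2 = -268/15, M_3 = 134/15.
On [4, 5], s(t) = 3 + 37/15·(t - 4) - 134/15·(t - 4)² + 67/15·(t - 4)³.
With (t - 4) = 3/4: s(19/4) = 547/320.

1.7094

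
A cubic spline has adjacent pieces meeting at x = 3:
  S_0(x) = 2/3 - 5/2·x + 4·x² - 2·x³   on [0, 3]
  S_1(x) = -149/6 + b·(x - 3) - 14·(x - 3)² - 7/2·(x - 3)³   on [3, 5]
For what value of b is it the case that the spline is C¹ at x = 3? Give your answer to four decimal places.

S_0'(x) = -5/2 + 8·x - 6·x², so S_0'(3) = -65/2. On the right, S_1'(3) = b, so b = -65/2.

-32.5000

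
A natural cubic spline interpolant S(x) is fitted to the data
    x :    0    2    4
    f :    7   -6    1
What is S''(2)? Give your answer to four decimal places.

7.5000

With m_i denoting the second derivative at x_i, h_i = 2, 2, and Δ_i = (y_(i+1) − y_i)/h_i = -13/2, 7/2:
  2·m_0 + 8·m_1 + 2·m_2 = 6(Δ_1 - Δ_0) = 60
Natural end conditions: m_0 = m_2 = 0.
Solving the tridiagonal system: m_0 = 0, m_1 = 15/2, m_2 = 0.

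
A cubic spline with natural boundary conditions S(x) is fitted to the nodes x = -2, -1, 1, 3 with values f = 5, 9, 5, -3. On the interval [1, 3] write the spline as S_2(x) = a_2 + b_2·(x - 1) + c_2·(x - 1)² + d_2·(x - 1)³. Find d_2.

0

Put m_i = S'' at the i-th knot. Here h = (1, 2, 2) and Δ = (4, -2, -4), so the interior equations h_(i-1)·m_(i-1) + 2(h_(i-1)+h_i)·m_i + h_i·m_(i+1) = 6(Δ_i − Δ_(i-1)) read
  1·m_0 + 6·m_1 + 2·m_2 = 6(Δ_1 - Δ_0) = -36
  2·m_1 + 8·m_2 + 2·m_3 = 6(Δ_2 - Δ_1) = -12
Natural end conditions: m_0 = m_3 = 0.
Solving the tridiagonal system: m_0 = 0, m_1 = -6, m_2 = 0, m_3 = 0.
On [1, 3], with S_2(x) = a_2 + b_2·(x - 1) + c_2·(x - 1)² + d_2·(x - 1)³: c_2 = m_2/2 = 0, d_2 = (m_3 - m_2)/(6h_2) = 0, b_2 = Δ_2 - h_2(2m_2 + m_3)/6 = -4.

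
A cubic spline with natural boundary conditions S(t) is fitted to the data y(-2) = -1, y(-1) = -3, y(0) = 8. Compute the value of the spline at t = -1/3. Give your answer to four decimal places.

3.3704

Put M_i = S'' at the i-th knot. Here h = (1, 1) and Δ = (-2, 11), so the interior equations h_(i-1)·M_(i-1) + 2(h_(i-1)+h_i)·M_i + h_i·M_(i+1) = 6(Δ_i − Δ_(i-1)) read
  1·M_0 + 4·M_1 + 1·M_2 = 6(Δ_1 - Δ_0) = 78
Natural end conditions: M_0 = M_2 = 0.
Solving: M_0 = 0, M_1 = 39/2, M_2 = 0.
On [-1, 0], S(t) = -3 + 9/2·(t + 1) + 39/4·(t + 1)² - 13/4·(t + 1)³.
With (t + 1) = 2/3: S(-1/3) = 91/27.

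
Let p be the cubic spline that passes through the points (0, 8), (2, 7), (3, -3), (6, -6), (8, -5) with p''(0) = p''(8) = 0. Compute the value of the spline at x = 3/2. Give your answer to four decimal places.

With M_i denoting the second derivative at x_i, h_i = 2, 1, 3, 2, and Δ_i = (y_(i+1) − y_i)/h_i = -1/2, -10, -1, 1/2:
  2·M_0 + 6·M_1 + 1·M_2 = 6(Δ_1 - Δ_0) = -57
  1·M_1 + 8·M_2 + 3·M_3 = 6(Δ_2 - Δ_1) = 54
  3·M_2 + 10·M_3 + 2·M_4 = 6(Δ_3 - Δ_2) = 9
Natural end conditions: M_0 = M_4 = 0.
Forward elimination and back-substitution give M_0 = 0, M_1 = -285/26, M_2 = 114/13, M_3 = -45/26, M_4 = 0.
On [0, 2], p(x) = 8 + 41/13·x + 0·x² - 95/104·x³.
With x = 3/2: p(3/2) = 8027/832.

9.6478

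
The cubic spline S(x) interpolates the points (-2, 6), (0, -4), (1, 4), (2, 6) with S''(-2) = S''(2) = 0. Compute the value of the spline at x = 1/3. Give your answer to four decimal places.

With m_i denoting the second derivative at x_i, h_i = 2, 1, 1, and Δ_i = (y_(i+1) − y_i)/h_i = -5, 8, 2:
  2·m_0 + 6·m_1 + 1·m_2 = 6(Δ_1 - Δ_0) = 78
  1·m_1 + 4·m_2 + 1·m_3 = 6(Δ_2 - Δ_1) = -36
Natural end conditions: m_0 = m_3 = 0.
Hence m_0 = 0, m_1 = 348/23, m_2 = -294/23, m_3 = 0.
On [0, 1], S(x) = -4 + 117/23·x + 174/23·x² - 107/23·x³.
With x = 1/3: S(1/3) = -1016/621.

-1.6361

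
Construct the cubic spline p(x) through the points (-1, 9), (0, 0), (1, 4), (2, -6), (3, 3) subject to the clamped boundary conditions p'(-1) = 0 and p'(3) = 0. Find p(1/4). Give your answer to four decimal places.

0.4141

Let σ_i = p''(x_i). Step sizes h_i = 1, 1, 1, 1; slopes of the chords Δ_i = (y_(i+1) - y_i)/h_i = -9, 4, -10, 9.
  1·σ_0 + 4·σ_1 + 1·σ_2 = 6(Δ_1 - Δ_0) = 78
  1·σ_1 + 4·σ_2 + 1·σ_3 = 6(Δ_2 - Δ_1) = -84
  1·σ_2 + 4·σ_3 + 1·σ_4 = 6(Δ_3 - Δ_2) = 114
Clamped end conditions give two more equations: 2h_0·σ_0 + h_0·σ_1 = 6(Δ_0 - p'(-1)) = -54 and h_3·σ_3 + 2h_3·σ_4 = 6(p'(3) - Δ_3) = -54.
Solving: σ_0 = -339/7, σ_1 = 300/7, σ_2 = -45, σ_3 = 372/7, σ_4 = -375/7.
On [0, 1], p(x) = 0 - 39/14·x + 150/7·x² - 205/14·x³.
With x = 1/4: p(1/4) = 53/128.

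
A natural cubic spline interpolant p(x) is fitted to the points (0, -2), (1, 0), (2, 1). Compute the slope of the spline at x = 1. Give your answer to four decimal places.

Put M_i = p'' at the i-th knot. Here h = (1, 1) and Δ = (2, 1), so the interior equations h_(i-1)·M_(i-1) + 2(h_(i-1)+h_i)·M_i + h_i·M_(i+1) = 6(Δ_i − Δ_(i-1)) read
  1·M_0 + 4·M_1 + 1·M_2 = 6(Δ_1 - Δ_0) = -6
Natural end conditions: M_0 = M_2 = 0.
Solving: M_0 = 0, M_1 = -3/2, M_2 = 0.
On [1, 2], p'(x) = b_1 + 2c_1·(x - 1) + 3d_1·(x - 1)² with b_1 = Δ_1 - h_1(2M_1 + M_2)/6 = 3/2, c_1 = M_1/2 = -3/4, d_1 = (M_2 - M_1)/(6h_1) = 1/4. So p'(1) = 3/2.

1.5000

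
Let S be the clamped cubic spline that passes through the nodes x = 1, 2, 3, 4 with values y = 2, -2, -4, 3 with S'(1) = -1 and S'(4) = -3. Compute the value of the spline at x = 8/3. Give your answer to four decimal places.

-4.7852

Write m_i for S''(x_i). With h_i = 1, 1, 1 and divided differences Δ_i = -4, -2, 7, the continuity of S' gives the tridiagonal system
  1·m_0 + 4·m_1 + 1·m_2 = 6(Δ_1 - Δ_0) = 12
  1·m_1 + 4·m_2 + 1·m_3 = 6(Δ_2 - Δ_1) = 54
Clamped end conditions give two more equations: 2h_0·m_0 + h_0·m_1 = 6(Δ_0 - S'(1)) = -18 and h_2·m_2 + 2h_2·m_3 = 6(S'(4) - Δ_2) = -60.
Forward elimination and back-substitution give m_0 = -128/15, m_1 = -14/15, m_2 = 364/15, m_3 = -632/15.
On [2, 3], S(x) = -2 - 86/15·(x - 2) - 7/15·(x - 2)² + 21/5·(x - 2)³.
With (x - 2) = 2/3: S(8/3) = -646/135.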